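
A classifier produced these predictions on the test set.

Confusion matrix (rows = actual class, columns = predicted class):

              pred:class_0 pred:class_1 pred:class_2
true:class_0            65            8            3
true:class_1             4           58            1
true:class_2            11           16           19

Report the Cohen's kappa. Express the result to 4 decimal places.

Observed agreement pₒ = trace/N = 142/185 = 0.76757
Expected agreement pₑ = Σ (rowᵢ·colᵢ)/N² = (76·80 + 63·82 + 46·23)/185² = 0.35950
κ = (pₒ − pₑ)/(1 − pₑ) = (0.76757 − 0.35950)/(1 − 0.35950) = 0.6371

0.6371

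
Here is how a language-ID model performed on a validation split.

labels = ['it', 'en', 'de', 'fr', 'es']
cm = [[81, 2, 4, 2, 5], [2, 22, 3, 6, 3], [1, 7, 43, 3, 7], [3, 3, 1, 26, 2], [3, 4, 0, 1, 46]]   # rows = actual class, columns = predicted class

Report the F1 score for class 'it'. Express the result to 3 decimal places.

0.880

F1 score = 2·TP/(2·TP+FP+FN).
it: TP=81, FP=2+1+3+3=9, FN=2+4+2+5=13 → 162/184 = 0.8804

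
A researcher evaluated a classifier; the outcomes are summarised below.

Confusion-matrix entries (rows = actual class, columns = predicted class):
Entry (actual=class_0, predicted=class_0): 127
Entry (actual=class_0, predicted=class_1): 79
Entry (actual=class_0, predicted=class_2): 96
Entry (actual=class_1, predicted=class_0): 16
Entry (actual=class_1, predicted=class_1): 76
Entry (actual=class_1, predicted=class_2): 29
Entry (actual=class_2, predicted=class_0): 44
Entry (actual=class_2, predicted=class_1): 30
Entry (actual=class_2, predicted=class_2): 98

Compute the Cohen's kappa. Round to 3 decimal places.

Observed agreement pₒ = trace/N = 301/595 = 0.5059
Expected agreement pₑ = Σ (rowᵢ·colᵢ)/N² = (302·187 + 121·185 + 172·223)/595² = 0.3311
κ = (pₒ − pₑ)/(1 − pₑ) = (0.5059 − 0.3311)/(1 − 0.3311) = 0.261

0.261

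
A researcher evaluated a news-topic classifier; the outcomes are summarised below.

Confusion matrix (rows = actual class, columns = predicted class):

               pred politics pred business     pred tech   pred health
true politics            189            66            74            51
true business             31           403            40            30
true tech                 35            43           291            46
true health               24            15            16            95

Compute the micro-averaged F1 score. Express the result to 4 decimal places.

0.6749

Micro-averaging pools counts across classes: ΣTP=978, ΣFP=471, ΣFN=471.
Micro-F1 score = 2·TP/(2·TP+FP+FN) on pooled counts = 0.6749 (equals overall accuracy in single-label multiclass).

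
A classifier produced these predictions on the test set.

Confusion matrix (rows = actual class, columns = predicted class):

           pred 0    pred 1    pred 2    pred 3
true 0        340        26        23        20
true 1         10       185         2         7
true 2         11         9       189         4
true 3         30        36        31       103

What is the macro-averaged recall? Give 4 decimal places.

0.7851

Per-class recall (TP/(TP+FN)):
  0: TP=340, FN=26+23+20=69 → 340/409 = 0.83130
  1: TP=185, FN=10+2+7=19 → 185/204 = 0.90686
  2: TP=189, FN=11+9+4=24 → 189/213 = 0.88732
  3: TP=103, FN=30+36+31=97 → 103/200 = 0.51500
Macro-recall = mean = (0.83130 + 0.90686 + 0.88732 + 0.51500) / 4 = 0.7851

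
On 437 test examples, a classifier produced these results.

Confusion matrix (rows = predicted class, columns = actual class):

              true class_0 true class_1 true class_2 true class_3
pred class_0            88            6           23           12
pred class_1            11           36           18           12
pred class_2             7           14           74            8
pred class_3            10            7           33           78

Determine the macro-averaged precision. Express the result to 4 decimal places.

Per-class precision (TP/(TP+FP)):
  class_0: TP=88, FP=6+23+12=41 → 88/129 = 0.68217
  class_1: TP=36, FP=11+18+12=41 → 36/77 = 0.46753
  class_2: TP=74, FP=7+14+8=29 → 74/103 = 0.71845
  class_3: TP=78, FP=10+7+33=50 → 78/128 = 0.60938
Macro-precision = mean = (0.68217 + 0.46753 + 0.71845 + 0.60938) / 4 = 0.6194

0.6194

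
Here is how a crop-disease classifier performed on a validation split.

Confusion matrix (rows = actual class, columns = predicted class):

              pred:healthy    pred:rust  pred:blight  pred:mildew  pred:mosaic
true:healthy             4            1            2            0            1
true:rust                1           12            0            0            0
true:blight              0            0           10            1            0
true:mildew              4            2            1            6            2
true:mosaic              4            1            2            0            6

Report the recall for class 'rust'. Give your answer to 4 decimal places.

Take TP from the diagonal, FP from the rest of the 'rust' prediction marginal, FN from the rest of the 'rust' actual marginal.
recall = TP/(TP+FN).
rust: TP=12, FN=1+0+0+0=1 → 12/13 = 0.92308

0.9231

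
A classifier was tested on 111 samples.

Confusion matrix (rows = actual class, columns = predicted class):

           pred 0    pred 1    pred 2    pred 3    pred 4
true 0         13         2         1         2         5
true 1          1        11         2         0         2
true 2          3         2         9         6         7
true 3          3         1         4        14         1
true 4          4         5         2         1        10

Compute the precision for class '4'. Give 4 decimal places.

0.4000

precision = TP/(TP+FP).
4: TP=10, FP=5+2+7+1=15 → 10/25 = 0.40000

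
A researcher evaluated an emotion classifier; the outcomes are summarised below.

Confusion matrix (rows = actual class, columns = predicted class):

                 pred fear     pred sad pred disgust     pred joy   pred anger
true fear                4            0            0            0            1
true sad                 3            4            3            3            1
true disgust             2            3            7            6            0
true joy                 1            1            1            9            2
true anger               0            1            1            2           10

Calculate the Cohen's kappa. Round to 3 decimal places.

Observed agreement pₒ = trace/N = 34/65 = 0.5231
Expected agreement pₑ = Σ (rowᵢ·colᵢ)/N² = (5·10 + 14·9 + 18·12 + 14·20 + 14·14)/65² = 0.2054
κ = (pₒ − pₑ)/(1 − pₑ) = (0.5231 − 0.2054)/(1 − 0.2054) = 0.400

0.400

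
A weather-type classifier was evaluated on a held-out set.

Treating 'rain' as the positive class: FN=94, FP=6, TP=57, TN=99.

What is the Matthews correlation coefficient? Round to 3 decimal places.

0.366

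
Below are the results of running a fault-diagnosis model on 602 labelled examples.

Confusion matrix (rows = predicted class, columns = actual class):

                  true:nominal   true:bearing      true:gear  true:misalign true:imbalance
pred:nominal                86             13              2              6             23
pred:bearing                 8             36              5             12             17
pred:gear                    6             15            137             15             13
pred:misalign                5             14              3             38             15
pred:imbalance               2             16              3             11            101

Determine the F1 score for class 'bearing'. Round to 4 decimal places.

0.4186

Take TP from the diagonal, FP from the rest of the 'bearing' prediction marginal, FN from the rest of the 'bearing' actual marginal.
F1 score = 2·TP/(2·TP+FP+FN).
bearing: TP=36, FP=8+5+12+17=42, FN=13+15+14+16=58 → 72/172 = 0.41860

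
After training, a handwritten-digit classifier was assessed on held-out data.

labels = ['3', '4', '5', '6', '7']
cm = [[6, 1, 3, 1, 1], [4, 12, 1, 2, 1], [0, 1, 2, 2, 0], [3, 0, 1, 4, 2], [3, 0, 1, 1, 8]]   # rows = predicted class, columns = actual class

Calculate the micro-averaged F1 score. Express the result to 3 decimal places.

Micro-averaging pools counts across classes: ΣTP=32, ΣFP=28, ΣFN=28.
Micro-F1 score = 2·TP/(2·TP+FP+FN) on pooled counts = 0.533 (equals overall accuracy in single-label multiclass).

0.533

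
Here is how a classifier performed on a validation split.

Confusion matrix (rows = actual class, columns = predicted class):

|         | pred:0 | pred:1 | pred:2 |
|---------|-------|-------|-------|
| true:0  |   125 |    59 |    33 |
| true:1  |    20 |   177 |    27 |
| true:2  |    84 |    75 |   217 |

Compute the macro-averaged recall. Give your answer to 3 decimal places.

0.648

Per-class recall (TP/(TP+FN)):
  0: TP=125, FN=59+33=92 → 125/217 = 0.5760
  1: TP=177, FN=20+27=47 → 177/224 = 0.7902
  2: TP=217, FN=84+75=159 → 217/376 = 0.5771
Macro-recall = mean = (0.5760 + 0.7902 + 0.5771) / 3 = 0.648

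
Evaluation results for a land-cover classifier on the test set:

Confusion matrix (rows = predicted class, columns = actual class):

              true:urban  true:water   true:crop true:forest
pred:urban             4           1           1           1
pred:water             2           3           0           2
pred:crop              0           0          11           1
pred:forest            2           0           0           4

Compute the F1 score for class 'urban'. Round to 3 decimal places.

Treat 'urban' as positive and all other classes as negative.
F1 score = 2·TP/(2·TP+FP+FN).
urban: TP=4, FP=1+1+1=3, FN=2+0+2=4 → 8/15 = 0.5333

0.533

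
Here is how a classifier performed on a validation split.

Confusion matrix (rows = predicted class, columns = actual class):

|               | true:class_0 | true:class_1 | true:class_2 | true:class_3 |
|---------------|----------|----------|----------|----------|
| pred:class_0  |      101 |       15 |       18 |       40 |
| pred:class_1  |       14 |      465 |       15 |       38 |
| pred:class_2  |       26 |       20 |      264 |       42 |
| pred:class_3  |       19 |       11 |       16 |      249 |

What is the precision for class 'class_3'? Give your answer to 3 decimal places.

0.844

precision = TP/(TP+FP).
class_3: TP=249, FP=19+11+16=46 → 249/295 = 0.8441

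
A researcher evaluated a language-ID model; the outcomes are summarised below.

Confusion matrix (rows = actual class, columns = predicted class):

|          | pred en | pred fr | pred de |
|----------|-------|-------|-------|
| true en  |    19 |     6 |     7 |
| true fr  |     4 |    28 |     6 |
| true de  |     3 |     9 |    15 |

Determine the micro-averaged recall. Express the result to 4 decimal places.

Micro-averaging pools counts across classes: ΣTP=62, ΣFP=35, ΣFN=35.
Micro-recall = TP/(TP+FN) on pooled counts = 0.6392 (equals overall accuracy in single-label multiclass).

0.6392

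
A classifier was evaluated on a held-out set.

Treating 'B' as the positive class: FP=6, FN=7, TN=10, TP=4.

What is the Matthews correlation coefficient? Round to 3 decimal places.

-0.012

MCC = (TP·TN − FP·FN) / √((TP+FP)(TP+FN)(TN+FP)(TN+FN))
Numerator = 4·10 − 6·7 = -2
Denominator = √(10·11·16·17) = √29920 = 172.9740
MCC = -2 / 172.9740 = -0.012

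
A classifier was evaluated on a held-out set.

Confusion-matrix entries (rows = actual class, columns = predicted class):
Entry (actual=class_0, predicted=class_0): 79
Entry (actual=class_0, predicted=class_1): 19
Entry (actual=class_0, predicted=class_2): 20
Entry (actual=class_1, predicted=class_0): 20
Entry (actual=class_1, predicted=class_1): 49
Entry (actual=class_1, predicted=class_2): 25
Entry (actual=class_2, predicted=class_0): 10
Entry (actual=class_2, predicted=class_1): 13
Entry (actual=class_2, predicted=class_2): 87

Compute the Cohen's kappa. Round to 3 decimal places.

Observed agreement pₒ = trace/N = 215/322 = 0.6677
Expected agreement pₑ = Σ (rowᵢ·colᵢ)/N² = (118·109 + 94·81 + 110·132)/322² = 0.3375
κ = (pₒ − pₑ)/(1 − pₑ) = (0.6677 − 0.3375)/(1 − 0.3375) = 0.498

0.498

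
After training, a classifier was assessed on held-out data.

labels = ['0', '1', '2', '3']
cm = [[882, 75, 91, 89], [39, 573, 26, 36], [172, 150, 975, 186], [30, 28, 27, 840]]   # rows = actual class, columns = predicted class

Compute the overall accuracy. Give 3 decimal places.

0.775

Accuracy = trace / total = (882+573+975+840=3270) / 4219 = 3270/4219 = 0.775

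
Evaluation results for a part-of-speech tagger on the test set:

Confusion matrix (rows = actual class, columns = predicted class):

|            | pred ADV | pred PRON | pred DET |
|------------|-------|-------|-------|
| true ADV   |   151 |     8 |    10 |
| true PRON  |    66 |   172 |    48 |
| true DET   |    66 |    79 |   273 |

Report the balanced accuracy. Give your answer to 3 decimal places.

0.716

Balanced accuracy = mean of per-class recall.
  ADV: recall = 151/169 = 0.8935
  PRON: recall = 172/286 = 0.6014
  DET: recall = 273/418 = 0.6531
Mean = (0.8935 + 0.6014 + 0.6531) / 3 = 0.716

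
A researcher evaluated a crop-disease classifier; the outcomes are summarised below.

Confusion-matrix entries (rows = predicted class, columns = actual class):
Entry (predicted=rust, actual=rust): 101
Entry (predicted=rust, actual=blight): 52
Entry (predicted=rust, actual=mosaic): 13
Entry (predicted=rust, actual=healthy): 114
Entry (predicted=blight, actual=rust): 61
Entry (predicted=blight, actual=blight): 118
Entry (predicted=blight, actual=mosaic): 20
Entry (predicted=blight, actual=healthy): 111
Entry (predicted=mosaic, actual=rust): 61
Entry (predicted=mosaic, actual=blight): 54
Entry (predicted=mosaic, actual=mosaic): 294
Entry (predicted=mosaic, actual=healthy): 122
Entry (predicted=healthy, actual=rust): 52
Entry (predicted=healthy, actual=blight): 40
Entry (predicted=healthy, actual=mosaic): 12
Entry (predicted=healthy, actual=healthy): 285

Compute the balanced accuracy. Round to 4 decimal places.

0.5331

Balanced accuracy = mean of per-class recall.
  rust: recall = 101/275 = 0.36727
  blight: recall = 118/264 = 0.44697
  mosaic: recall = 294/339 = 0.86726
  healthy: recall = 285/632 = 0.45095
Mean = (0.36727 + 0.44697 + 0.86726 + 0.45095) / 4 = 0.5331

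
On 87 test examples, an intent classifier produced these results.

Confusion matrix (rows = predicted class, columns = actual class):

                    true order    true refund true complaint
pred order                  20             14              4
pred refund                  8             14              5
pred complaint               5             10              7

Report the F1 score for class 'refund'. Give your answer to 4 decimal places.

0.4308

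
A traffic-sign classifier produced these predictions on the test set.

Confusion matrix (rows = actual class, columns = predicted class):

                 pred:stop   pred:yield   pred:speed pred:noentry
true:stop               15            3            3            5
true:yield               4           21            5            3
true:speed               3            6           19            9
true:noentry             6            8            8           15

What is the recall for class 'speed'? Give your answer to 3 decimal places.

0.514

Take TP from the diagonal, FP from the rest of the 'speed' prediction marginal, FN from the rest of the 'speed' actual marginal.
recall = TP/(TP+FN).
speed: TP=19, FN=3+6+9=18 → 19/37 = 0.5135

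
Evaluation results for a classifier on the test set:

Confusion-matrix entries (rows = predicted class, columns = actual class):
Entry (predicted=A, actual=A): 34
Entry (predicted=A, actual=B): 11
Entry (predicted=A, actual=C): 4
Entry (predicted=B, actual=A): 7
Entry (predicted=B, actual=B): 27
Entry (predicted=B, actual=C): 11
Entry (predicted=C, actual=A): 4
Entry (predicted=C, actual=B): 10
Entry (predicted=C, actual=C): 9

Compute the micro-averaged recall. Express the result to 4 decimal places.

Micro-averaging pools counts across classes: ΣTP=70, ΣFP=47, ΣFN=47.
Micro-recall = TP/(TP+FN) on pooled counts = 0.5983 (equals overall accuracy in single-label multiclass).

0.5983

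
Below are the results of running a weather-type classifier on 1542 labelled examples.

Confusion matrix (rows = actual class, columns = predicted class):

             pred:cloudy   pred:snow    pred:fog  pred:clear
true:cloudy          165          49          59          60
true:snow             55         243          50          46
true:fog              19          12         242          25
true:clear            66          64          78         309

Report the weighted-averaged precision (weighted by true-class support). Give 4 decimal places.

Per-class precision (TP/(TP+FP)):
  cloudy: TP=165, FP=55+19+66=140 → 165/305 = 0.54098
  snow: TP=243, FP=49+12+64=125 → 243/368 = 0.66033
  fog: TP=242, FP=59+50+78=187 → 242/429 = 0.56410
  clear: TP=309, FP=60+46+25=131 → 309/440 = 0.70227
Weighted-precision = Σ (supportᵢ/N)·precisionᵢ with N=1542: (333/1542)·0.54098 + (394/1542)·0.66033 + (298/1542)·0.56410 + (517/1542)·0.70227 = 0.6300

0.6300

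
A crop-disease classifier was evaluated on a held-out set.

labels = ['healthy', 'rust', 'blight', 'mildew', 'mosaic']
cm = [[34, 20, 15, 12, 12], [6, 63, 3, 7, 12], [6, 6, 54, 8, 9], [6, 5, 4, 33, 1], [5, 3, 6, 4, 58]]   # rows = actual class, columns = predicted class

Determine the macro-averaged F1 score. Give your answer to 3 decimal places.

0.611

Per-class F1 score (2·TP/(2·TP+FP+FN)):
  healthy: TP=34, FP=6+6+6+5=23, FN=20+15+12+12=59 → 68/150 = 0.4533
  rust: TP=63, FP=20+6+5+3=34, FN=6+3+7+12=28 → 126/188 = 0.6702
  blight: TP=54, FP=15+3+4+6=28, FN=6+6+8+9=29 → 108/165 = 0.6545
  mildew: TP=33, FP=12+7+8+4=31, FN=6+5+4+1=16 → 66/113 = 0.5841
  mosaic: TP=58, FP=12+12+9+1=34, FN=5+3+6+4=18 → 116/168 = 0.6905
Macro-F1 score = mean = (0.4533 + 0.6702 + 0.6545 + 0.5841 + 0.6905) / 5 = 0.611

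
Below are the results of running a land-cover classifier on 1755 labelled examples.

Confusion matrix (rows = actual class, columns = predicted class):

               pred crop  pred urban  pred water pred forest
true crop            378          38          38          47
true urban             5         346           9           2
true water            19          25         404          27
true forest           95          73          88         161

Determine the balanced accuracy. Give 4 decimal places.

0.7367

Balanced accuracy = mean of per-class recall.
  crop: recall = 378/501 = 0.75449
  urban: recall = 346/362 = 0.95580
  water: recall = 404/475 = 0.85053
  forest: recall = 161/417 = 0.38609
Mean = (0.75449 + 0.95580 + 0.85053 + 0.38609) / 4 = 0.7367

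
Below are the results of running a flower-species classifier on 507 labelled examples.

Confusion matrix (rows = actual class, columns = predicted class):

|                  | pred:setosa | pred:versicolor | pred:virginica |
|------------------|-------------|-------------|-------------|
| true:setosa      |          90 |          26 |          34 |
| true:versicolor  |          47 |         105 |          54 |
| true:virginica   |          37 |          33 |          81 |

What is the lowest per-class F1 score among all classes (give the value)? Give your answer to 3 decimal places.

Per-class F1 score (2·TP/(2·TP+FP+FN)):
  setosa: TP=90, FP=47+37=84, FN=26+34=60 → 180/324 = 0.5556
  versicolor: TP=105, FP=26+33=59, FN=47+54=101 → 210/370 = 0.5676
  virginica: TP=81, FP=34+54=88, FN=37+33=70 → 162/320 = 0.5063
Lowest is class 'virginica' with F1 score = 0.506.

0.506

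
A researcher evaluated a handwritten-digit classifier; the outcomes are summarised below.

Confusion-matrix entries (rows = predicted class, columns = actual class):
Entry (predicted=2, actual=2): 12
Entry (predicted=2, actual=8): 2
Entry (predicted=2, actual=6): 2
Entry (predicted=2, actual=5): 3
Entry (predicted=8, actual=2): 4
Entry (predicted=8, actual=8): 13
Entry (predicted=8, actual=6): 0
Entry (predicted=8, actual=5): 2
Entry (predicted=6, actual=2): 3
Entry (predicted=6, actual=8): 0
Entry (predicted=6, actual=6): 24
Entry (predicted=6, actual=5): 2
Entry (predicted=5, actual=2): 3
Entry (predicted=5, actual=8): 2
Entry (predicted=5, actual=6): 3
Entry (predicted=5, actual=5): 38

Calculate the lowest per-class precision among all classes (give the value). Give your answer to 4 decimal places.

0.6316

Per-class precision (TP/(TP+FP)):
  2: TP=12, FP=2+2+3=7 → 12/19 = 0.63158
  8: TP=13, FP=4+0+2=6 → 13/19 = 0.68421
  6: TP=24, FP=3+0+2=5 → 24/29 = 0.82759
  5: TP=38, FP=3+2+3=8 → 38/46 = 0.82609
Lowest is class '2' with precision = 0.6316.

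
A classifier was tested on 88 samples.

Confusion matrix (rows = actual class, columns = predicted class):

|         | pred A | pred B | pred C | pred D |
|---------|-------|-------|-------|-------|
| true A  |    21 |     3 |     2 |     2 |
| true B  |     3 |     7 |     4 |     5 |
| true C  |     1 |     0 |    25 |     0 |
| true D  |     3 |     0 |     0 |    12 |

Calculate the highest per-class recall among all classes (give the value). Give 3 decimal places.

Per-class recall (TP/(TP+FN)):
  A: TP=21, FN=3+2+2=7 → 21/28 = 0.7500
  B: TP=7, FN=3+4+5=12 → 7/19 = 0.3684
  C: TP=25, FN=1+0+0=1 → 25/26 = 0.9615
  D: TP=12, FN=3+0+0=3 → 12/15 = 0.8000
Highest is class 'C' with recall = 0.962.

0.962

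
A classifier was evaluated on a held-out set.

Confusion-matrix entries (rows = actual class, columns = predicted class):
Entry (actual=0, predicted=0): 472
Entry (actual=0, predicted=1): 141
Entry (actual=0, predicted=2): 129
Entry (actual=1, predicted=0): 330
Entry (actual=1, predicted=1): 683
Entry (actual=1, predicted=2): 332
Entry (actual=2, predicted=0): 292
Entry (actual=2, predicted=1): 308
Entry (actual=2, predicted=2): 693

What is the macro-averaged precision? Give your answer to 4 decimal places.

0.5451

Per-class precision (TP/(TP+FP)):
  0: TP=472, FP=330+292=622 → 472/1094 = 0.43144
  1: TP=683, FP=141+308=449 → 683/1132 = 0.60336
  2: TP=693, FP=129+332=461 → 693/1154 = 0.60052
Macro-precision = mean = (0.43144 + 0.60336 + 0.60052) / 3 = 0.5451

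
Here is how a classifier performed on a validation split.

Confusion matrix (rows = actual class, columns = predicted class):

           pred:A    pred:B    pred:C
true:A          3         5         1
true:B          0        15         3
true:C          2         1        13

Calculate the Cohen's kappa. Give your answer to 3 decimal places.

0.553

Observed agreement pₒ = trace/N = 31/43 = 0.7209
Expected agreement pₑ = Σ (rowᵢ·colᵢ)/N² = (9·5 + 18·21 + 16·17)/43² = 0.3759
κ = (pₒ − pₑ)/(1 − pₑ) = (0.7209 − 0.3759)/(1 − 0.3759) = 0.553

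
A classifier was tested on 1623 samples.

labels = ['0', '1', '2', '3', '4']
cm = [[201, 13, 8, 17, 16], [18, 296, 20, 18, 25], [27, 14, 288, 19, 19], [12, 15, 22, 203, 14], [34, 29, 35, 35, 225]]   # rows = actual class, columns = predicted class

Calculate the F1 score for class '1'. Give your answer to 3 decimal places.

One-vs-rest for '1': TP = diagonal; FP = other classes predicted '1'; FN = '1' predicted as other.
F1 score = 2·TP/(2·TP+FP+FN).
1: TP=296, FP=13+14+15+29=71, FN=18+20+18+25=81 → 592/744 = 0.7957

0.796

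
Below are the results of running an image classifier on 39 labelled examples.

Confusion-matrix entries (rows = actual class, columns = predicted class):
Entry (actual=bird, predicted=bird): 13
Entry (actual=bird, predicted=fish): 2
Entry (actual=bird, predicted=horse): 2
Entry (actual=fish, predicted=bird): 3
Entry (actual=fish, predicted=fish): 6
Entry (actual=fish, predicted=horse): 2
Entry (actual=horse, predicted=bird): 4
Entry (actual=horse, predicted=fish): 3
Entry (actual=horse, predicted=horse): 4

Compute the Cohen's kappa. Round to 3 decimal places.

0.358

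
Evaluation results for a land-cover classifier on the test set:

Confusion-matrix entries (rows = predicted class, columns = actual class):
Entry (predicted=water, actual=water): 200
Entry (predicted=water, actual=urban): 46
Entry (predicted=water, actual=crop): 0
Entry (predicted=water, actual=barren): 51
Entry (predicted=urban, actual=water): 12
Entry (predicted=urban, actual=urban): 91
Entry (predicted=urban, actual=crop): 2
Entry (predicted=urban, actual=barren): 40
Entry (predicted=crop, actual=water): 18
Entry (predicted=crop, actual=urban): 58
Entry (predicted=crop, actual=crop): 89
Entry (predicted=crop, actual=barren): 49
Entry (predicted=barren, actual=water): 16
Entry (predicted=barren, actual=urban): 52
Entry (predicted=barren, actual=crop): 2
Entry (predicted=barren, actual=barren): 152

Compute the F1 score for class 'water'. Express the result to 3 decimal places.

F1 score = 2·TP/(2·TP+FP+FN).
water: TP=200, FP=46+0+51=97, FN=12+18+16=46 → 400/543 = 0.7366

0.737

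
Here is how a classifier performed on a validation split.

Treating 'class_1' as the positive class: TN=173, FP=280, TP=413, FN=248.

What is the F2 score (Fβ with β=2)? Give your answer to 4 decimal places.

0.6188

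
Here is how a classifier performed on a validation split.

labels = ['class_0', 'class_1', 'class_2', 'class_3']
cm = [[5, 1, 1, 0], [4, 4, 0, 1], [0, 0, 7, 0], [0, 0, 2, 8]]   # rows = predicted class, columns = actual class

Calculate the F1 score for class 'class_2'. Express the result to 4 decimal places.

F1 score = 2·TP/(2·TP+FP+FN).
class_2: TP=7, FP=0+0+0=0, FN=1+0+2=3 → 14/17 = 0.82353

0.8235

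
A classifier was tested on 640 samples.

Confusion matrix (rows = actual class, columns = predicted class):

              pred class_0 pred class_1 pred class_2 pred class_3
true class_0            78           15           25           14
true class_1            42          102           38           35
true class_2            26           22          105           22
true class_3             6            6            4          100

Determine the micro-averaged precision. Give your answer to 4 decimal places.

Micro-averaging pools counts across classes: ΣTP=385, ΣFP=255, ΣFN=255.
Micro-precision = TP/(TP+FP) on pooled counts = 0.6016 (equals overall accuracy in single-label multiclass).

0.6016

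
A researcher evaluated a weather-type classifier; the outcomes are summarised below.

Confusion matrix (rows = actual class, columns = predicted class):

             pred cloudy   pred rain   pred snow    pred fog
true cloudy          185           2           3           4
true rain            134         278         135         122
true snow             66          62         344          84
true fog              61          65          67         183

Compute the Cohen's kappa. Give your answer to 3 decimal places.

0.400

Observed agreement pₒ = trace/N = 990/1795 = 0.5515
Expected agreement pₑ = Σ (rowᵢ·colᵢ)/N² = (194·446 + 669·407 + 556·549 + 376·393)/1795² = 0.2520
κ = (pₒ − pₑ)/(1 − pₑ) = (0.5515 − 0.2520)/(1 − 0.2520) = 0.400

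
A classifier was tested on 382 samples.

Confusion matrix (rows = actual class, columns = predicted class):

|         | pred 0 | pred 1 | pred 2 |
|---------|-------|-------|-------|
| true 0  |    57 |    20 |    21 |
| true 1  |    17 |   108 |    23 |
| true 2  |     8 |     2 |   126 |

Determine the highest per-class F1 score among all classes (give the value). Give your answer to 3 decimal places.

0.824

Per-class F1 score (2·TP/(2·TP+FP+FN)):
  0: TP=57, FP=17+8=25, FN=20+21=41 → 114/180 = 0.6333
  1: TP=108, FP=20+2=22, FN=17+23=40 → 216/278 = 0.7770
  2: TP=126, FP=21+23=44, FN=8+2=10 → 252/306 = 0.8235
Highest is class '2' with F1 score = 0.824.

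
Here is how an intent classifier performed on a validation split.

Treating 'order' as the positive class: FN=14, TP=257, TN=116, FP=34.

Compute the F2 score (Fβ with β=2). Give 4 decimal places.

Fβ = (1+β²)·TP / ((1+β²)·TP + β²·FN + FP), with β²=4
= 5·257 / (5·257 + 4·14 + 34) = 0.9345

0.9345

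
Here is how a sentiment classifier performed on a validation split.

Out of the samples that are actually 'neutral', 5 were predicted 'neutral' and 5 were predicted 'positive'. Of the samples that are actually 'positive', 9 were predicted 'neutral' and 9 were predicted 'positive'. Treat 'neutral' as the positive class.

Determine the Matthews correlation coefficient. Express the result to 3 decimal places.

0.000

MCC = (TP·TN − FP·FN) / √((TP+FP)(TP+FN)(TN+FP)(TN+FN))
Numerator = 5·9 − 9·5 = 0
Denominator = √(14·10·18·14) = √35280 = 187.8297
MCC = 0 / 187.8297 = 0.000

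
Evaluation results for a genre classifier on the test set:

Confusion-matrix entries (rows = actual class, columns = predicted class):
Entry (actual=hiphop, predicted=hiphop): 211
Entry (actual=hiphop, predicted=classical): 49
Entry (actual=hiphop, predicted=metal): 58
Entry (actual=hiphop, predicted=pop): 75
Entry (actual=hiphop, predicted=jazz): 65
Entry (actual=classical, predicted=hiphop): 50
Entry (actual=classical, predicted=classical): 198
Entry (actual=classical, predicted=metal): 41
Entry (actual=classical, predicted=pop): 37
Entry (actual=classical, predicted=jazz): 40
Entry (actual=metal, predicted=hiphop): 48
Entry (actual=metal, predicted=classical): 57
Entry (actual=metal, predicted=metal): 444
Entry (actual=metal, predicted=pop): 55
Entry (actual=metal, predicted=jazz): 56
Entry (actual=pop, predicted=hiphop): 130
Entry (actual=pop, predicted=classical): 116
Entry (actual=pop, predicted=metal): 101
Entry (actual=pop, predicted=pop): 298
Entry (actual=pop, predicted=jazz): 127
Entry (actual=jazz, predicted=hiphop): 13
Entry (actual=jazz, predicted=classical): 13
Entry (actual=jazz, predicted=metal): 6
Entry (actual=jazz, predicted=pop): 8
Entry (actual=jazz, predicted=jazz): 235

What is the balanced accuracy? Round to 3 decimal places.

Balanced accuracy = mean of per-class recall.
  hiphop: recall = 211/458 = 0.4607
  classical: recall = 198/366 = 0.5410
  metal: recall = 444/660 = 0.6727
  pop: recall = 298/772 = 0.3860
  jazz: recall = 235/275 = 0.8545
Mean = (0.4607 + 0.5410 + 0.6727 + 0.3860 + 0.8545) / 5 = 0.583

0.583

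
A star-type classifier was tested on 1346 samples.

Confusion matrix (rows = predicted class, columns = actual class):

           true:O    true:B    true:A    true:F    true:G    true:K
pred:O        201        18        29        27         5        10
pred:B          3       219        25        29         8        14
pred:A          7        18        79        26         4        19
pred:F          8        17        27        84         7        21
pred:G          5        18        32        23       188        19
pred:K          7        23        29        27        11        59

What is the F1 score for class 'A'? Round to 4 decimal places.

Treat 'A' as positive and all other classes as negative.
F1 score = 2·TP/(2·TP+FP+FN).
A: TP=79, FP=7+18+26+4+19=74, FN=29+25+27+32+29=142 → 158/374 = 0.42246

0.4225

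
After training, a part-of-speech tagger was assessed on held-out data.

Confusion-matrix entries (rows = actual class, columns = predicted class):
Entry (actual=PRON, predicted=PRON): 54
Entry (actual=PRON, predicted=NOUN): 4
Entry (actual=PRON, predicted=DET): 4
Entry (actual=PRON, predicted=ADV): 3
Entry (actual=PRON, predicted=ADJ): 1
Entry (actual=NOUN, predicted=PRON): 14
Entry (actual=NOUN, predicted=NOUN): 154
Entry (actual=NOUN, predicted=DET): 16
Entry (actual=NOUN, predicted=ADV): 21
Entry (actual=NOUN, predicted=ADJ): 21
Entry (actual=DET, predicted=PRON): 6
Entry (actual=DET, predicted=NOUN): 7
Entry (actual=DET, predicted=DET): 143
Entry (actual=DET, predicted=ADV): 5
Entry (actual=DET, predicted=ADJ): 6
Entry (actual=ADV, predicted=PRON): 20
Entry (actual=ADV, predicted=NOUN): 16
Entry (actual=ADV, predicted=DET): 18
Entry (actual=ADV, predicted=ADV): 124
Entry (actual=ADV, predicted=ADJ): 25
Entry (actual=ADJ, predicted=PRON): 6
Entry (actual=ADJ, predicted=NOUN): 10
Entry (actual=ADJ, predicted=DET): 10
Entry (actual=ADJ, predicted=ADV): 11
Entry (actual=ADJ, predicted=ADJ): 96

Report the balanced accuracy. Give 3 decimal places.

Balanced accuracy = mean of per-class recall.
  PRON: recall = 54/66 = 0.8182
  NOUN: recall = 154/226 = 0.6814
  DET: recall = 143/167 = 0.8563
  ADV: recall = 124/203 = 0.6108
  ADJ: recall = 96/133 = 0.7218
Mean = (0.8182 + 0.6814 + 0.8563 + 0.6108 + 0.7218) / 5 = 0.738

0.738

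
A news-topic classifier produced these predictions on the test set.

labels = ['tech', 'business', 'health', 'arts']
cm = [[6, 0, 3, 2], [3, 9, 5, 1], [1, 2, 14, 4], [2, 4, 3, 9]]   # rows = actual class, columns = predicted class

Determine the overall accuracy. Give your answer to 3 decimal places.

0.559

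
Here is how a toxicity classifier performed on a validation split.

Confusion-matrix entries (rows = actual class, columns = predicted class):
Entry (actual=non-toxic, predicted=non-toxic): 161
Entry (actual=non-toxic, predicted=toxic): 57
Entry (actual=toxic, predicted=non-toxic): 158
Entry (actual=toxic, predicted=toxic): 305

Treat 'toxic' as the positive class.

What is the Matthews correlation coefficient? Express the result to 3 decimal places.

0.371

MCC = (TP·TN − FP·FN) / √((TP+FP)(TP+FN)(TN+FP)(TN+FN))
Numerator = 305·161 − 57·158 = 40099
Denominator = √(362·463·218·319) = √11655656452 = 107961.3656
MCC = 40099 / 107961.3656 = 0.371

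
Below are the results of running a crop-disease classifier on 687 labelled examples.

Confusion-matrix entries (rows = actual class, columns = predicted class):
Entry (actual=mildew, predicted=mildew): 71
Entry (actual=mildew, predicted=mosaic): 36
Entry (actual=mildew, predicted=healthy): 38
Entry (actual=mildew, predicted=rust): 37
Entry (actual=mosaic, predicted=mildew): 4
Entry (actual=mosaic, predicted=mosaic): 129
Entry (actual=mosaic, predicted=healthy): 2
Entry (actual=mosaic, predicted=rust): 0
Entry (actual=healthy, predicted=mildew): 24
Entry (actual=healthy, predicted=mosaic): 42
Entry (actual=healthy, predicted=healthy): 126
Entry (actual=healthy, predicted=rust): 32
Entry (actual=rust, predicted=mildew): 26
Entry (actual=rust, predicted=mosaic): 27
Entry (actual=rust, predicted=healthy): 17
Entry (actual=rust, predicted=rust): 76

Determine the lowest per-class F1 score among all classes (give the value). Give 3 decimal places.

Per-class F1 score (2·TP/(2·TP+FP+FN)):
  mildew: TP=71, FP=4+24+26=54, FN=36+38+37=111 → 142/307 = 0.4625
  mosaic: TP=129, FP=36+42+27=105, FN=4+2+0=6 → 258/369 = 0.6992
  healthy: TP=126, FP=38+2+17=57, FN=24+42+32=98 → 252/407 = 0.6192
  rust: TP=76, FP=37+0+32=69, FN=26+27+17=70 → 152/291 = 0.5223
Lowest is class 'mildew' with F1 score = 0.463.

0.463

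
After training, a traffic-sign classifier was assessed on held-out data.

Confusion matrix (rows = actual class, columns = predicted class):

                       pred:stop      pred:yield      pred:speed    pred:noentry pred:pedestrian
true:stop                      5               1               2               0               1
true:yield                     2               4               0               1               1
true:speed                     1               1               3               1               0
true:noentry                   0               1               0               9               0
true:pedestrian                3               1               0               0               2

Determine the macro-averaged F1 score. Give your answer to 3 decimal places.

Per-class F1 score (2·TP/(2·TP+FP+FN)):
  stop: TP=5, FP=2+1+0+3=6, FN=1+2+0+1=4 → 10/20 = 0.5000
  yield: TP=4, FP=1+1+1+1=4, FN=2+0+1+1=4 → 8/16 = 0.5000
  speed: TP=3, FP=2+0+0+0=2, FN=1+1+1+0=3 → 6/11 = 0.5455
  noentry: TP=9, FP=0+1+1+0=2, FN=0+1+0+0=1 → 18/21 = 0.8571
  pedestrian: TP=2, FP=1+1+0+0=2, FN=3+1+0+0=4 → 4/10 = 0.4000
Macro-F1 score = mean = (0.5000 + 0.5000 + 0.5455 + 0.8571 + 0.4000) / 5 = 0.561

0.561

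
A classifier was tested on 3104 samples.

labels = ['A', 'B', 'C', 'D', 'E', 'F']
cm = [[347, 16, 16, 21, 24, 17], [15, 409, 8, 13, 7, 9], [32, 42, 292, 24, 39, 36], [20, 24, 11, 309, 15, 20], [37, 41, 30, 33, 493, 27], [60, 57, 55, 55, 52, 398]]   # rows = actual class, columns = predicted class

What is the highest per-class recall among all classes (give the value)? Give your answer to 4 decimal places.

Per-class recall (TP/(TP+FN)):
  A: TP=347, FN=16+16+21+24+17=94 → 347/441 = 0.78685
  B: TP=409, FN=15+8+13+7+9=52 → 409/461 = 0.88720
  C: TP=292, FN=32+42+24+39+36=173 → 292/465 = 0.62796
  D: TP=309, FN=20+24+11+15+20=90 → 309/399 = 0.77444
  E: TP=493, FN=37+41+30+33+27=168 → 493/661 = 0.74584
  F: TP=398, FN=60+57+55+55+52=279 → 398/677 = 0.58789
Highest is class 'B' with recall = 0.8872.

0.8872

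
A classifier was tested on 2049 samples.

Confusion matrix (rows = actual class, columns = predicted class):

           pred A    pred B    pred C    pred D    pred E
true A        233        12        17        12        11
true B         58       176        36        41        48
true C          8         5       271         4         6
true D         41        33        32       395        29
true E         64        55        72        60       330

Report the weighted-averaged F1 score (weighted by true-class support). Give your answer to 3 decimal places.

0.680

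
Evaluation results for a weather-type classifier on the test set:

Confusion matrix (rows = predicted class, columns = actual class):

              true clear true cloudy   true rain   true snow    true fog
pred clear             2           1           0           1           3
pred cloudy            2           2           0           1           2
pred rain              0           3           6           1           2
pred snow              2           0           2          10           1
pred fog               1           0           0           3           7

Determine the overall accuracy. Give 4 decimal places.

Accuracy = trace / total = (2+2+6+10+7=27) / 52 = 27/52 = 0.5192

0.5192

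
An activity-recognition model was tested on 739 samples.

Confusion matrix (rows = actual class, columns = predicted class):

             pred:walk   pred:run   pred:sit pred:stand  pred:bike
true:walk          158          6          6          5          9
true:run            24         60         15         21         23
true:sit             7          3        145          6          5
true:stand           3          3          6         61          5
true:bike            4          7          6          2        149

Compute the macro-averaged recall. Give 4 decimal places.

Per-class recall (TP/(TP+FN)):
  walk: TP=158, FN=6+6+5+9=26 → 158/184 = 0.85870
  run: TP=60, FN=24+15+21+23=83 → 60/143 = 0.41958
  sit: TP=145, FN=7+3+6+5=21 → 145/166 = 0.87349
  stand: TP=61, FN=3+3+6+5=17 → 61/78 = 0.78205
  bike: TP=149, FN=4+7+6+2=19 → 149/168 = 0.88690
Macro-recall = mean = (0.85870 + 0.41958 + 0.87349 + 0.78205 + 0.88690) / 5 = 0.7641

0.7641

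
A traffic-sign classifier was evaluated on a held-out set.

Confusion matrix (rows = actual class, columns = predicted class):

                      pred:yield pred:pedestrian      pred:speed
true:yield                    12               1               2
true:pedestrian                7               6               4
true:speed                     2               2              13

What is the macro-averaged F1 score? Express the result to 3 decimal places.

Per-class F1 score (2·TP/(2·TP+FP+FN)):
  yield: TP=12, FP=7+2=9, FN=1+2=3 → 24/36 = 0.6667
  pedestrian: TP=6, FP=1+2=3, FN=7+4=11 → 12/26 = 0.4615
  speed: TP=13, FP=2+4=6, FN=2+2=4 → 26/36 = 0.7222
Macro-F1 score = mean = (0.6667 + 0.4615 + 0.7222) / 3 = 0.617

0.617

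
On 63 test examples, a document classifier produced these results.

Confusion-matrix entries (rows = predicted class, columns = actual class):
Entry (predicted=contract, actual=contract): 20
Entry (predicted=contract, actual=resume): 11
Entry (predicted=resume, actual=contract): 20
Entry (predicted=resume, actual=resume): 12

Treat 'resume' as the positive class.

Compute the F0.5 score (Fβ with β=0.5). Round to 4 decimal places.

0.3974

Fβ = (1+β²)·TP / ((1+β²)·TP + β²·FN + FP), with β²=1/4
= 1.25·12 / (1.25·12 + 0.25·11 + 20) = 0.3974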